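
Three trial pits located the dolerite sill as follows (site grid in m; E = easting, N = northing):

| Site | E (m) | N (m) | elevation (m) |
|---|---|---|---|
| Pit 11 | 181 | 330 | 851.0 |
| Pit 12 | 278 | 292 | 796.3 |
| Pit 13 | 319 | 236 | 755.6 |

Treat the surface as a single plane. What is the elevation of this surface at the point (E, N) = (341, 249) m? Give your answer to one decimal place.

752.7 m

Two edge vectors: Pit 11→Pit 12 = (97, -38, -54.7), Pit 11→Pit 13 = (138, -94, -95.4).
Normal n = (Pit 11→Pit 12) × (Pit 11→Pit 13) = (-1516.6, 1705.2, -3874).
So ∂z/∂E = −n_x/n_z = −0.39148 and ∂z/∂N = −n_y/n_z = 0.44017.
Intercept c from Pit 11: 851 + 70.86 − 145.25 = 776.60.
At (341, 249): z = −133.5 + 109.6 + 776.60 = 752.7 m.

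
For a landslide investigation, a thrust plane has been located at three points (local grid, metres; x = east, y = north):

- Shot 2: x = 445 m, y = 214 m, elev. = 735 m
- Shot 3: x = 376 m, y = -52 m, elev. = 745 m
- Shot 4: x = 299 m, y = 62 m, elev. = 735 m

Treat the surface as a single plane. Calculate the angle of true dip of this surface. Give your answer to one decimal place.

Let the plane be z = a·x + b·y + c.
Shot 3−Shot 2: −69a − 266b = 10;  Shot 4−Shot 2: −146a − 152b = 0.
Solving gives a = 0.05362, b = −0.05150.
Gradient magnitude |∇z| = √(a² + b²) = √(0.00288 + 0.00265) = 0.07435.
True dip = arctan(0.07435) = 4.3°, dipping toward NW (azimuth ≈ 314°).

4.3°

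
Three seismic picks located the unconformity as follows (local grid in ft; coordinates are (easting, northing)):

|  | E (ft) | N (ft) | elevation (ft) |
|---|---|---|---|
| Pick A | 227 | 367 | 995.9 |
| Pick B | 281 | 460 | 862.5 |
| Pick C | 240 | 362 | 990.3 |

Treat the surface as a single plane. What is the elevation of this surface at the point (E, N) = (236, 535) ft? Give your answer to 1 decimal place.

826.0 ft

Two edge vectors: Pick A→Pick B = (54, 93, -133.4), Pick A→Pick C = (13, -5, -5.6).
Normal n = (Pick A→Pick B) × (Pick A→Pick C) = (-1187.8, -1431.8, -1479).
So ∂z/∂E = −n_x/n_z = −0.80311 and ∂z/∂N = −n_y/n_z = −0.96809.
Intercept c from Pick A: 995.9 + 182.31 + 355.29 = 1533.49.
At (236, 535): z = −189.5 − 517.9 + 1533.49 = 826.0 ft.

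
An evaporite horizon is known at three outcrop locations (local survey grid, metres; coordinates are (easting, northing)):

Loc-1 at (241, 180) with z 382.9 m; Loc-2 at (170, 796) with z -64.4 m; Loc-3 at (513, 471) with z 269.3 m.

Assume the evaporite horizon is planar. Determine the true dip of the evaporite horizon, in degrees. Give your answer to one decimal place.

37.2°

Let the plane be z = a·E + b·N + c.
Loc-2−Loc-1: −71a + 616b = −447.3;  Loc-3−Loc-1: 272a + 291b = −113.6.
Solving gives a = 0.31978, b = −0.68928.
Gradient magnitude |∇z| = √(a² + b²) = √(0.10226 + 0.47511) = 0.75984.
True dip = arctan(0.75984) = 37.2°, dipping toward NNW (azimuth ≈ 335°).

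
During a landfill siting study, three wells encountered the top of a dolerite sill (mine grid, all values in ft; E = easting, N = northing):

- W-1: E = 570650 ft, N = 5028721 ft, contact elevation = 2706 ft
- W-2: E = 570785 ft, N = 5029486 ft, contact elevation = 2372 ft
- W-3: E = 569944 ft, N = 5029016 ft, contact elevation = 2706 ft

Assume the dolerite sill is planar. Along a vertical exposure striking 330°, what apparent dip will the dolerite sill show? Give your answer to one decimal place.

15.0°

Two edge vectors: W-1→W-2 = (135, 765, -334), W-1→W-3 = (-706, 295, 0).
Normal n = (W-1→W-2) × (W-1→W-3) = (98530, 235804, 579915).
So ∂z/∂E = −n_x/n_z = −0.16990 and ∂z/∂N = −n_y/n_z = −0.40662.
Unit vector along 330° is (sin 330°, cos 330°) = (-0.5000, 0.8660).
Slope in that direction = a·(-0.5000) + b·(0.8660) = −0.26719.
Apparent dip = arctan|0.26719| = 15.0° (true dip is 23.8°, so apparent ≤ true as expected).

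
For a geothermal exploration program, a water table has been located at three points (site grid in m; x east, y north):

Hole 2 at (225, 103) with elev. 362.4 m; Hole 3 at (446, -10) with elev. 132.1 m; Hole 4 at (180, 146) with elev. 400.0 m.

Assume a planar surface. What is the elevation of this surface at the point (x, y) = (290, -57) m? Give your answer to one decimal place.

353.6 m

Let the plane be z = a·x + b·y + c.
Hole 3−Hole 2: 221a − 113b = −230.3;  Hole 4−Hole 2: −45a + 43b = 37.6.
Solving gives a = −1.27979, b = −0.46489.
Then c = 362.4 − a·225 − b·103 = 698.24.
At (290, -57): z = −371.1 + 26.5 + 698.24 = 353.6 m.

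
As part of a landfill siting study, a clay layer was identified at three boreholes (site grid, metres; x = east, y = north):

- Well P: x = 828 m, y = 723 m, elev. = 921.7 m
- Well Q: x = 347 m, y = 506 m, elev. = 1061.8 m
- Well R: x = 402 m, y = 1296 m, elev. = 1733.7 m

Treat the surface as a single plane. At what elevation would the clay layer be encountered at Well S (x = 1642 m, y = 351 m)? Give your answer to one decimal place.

Two edge vectors: Well P→Well Q = (-481, -217, 140.1), Well P→Well R = (-426, 573, 812).
Normal n = (Well P→Well Q) × (Well P→Well R) = (-256481.3, 330889.4, -368055).
So ∂z/∂x = −n_x/n_z = −0.696856 and ∂z/∂y = −n_y/n_z = 0.899022.
Intercept c from Well P: 921.7 + 577.00 − 649.99 = 848.70.
At (1642, 351): z = −1144.2 + 315.6 + 848.70 = 20.0 m.

20.0 m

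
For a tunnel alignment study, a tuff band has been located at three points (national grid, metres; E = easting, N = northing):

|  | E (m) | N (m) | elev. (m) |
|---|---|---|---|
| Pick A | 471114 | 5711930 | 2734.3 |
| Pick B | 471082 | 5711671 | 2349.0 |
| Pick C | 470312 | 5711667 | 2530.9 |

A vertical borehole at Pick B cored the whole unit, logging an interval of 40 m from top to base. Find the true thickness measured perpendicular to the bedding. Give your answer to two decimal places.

Let the plane be z = a·E + b·N + c.
Pick B−Pick A: −32a − 259b = −385.3;  Pick C−Pick A: −802a − 263b = −203.4.
Solving gives a = −0.24412, b = 1.51781.
|∇z| = √(a²+b²) = 1.53731, so dip δ = arctan(1.53731) = 56.96°.
True thickness = vertical thickness × cos δ = 40 × cos 56.96° = 21.81 m.

21.81 m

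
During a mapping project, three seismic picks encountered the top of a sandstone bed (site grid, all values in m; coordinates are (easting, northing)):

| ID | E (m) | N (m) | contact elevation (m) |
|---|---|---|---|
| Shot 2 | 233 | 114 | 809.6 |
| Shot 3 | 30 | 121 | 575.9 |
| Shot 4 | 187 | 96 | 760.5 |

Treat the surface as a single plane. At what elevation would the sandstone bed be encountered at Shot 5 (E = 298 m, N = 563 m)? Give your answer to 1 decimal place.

795.6 m

Two edge vectors: Shot 2→Shot 3 = (-203, 7, -233.7), Shot 2→Shot 4 = (-46, -18, -49.1).
Normal n = (Shot 2→Shot 3) × (Shot 2→Shot 4) = (-4550.3, 782.9, 3976).
So ∂z/∂E = −n_x/n_z = 1.14444 and ∂z/∂N = −n_y/n_z = −0.19691.
Intercept c from Shot 2: 809.6 − 266.65 + 22.45 = 565.39.
At (298, 563): z = 341.0 − 110.9 + 565.39 = 795.6 m.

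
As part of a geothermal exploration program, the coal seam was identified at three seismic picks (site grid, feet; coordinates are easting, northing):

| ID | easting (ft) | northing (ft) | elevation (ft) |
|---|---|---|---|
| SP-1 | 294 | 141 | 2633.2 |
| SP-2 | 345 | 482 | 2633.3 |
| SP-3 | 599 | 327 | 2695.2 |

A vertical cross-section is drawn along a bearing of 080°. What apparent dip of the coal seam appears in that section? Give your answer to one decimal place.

12.1°

Let the plane be z = a·easting + b·northing + c.
SP-2−SP-1: 51a + 341b = 0.1;  SP-3−SP-1: 305a + 186b = 62.
Solving gives a = 0.22348, b = −0.03313.
Unit vector along 080° is (sin 80°, cos 80°) = (0.9848, 0.1736).
Slope in that direction = a·(0.9848) + b·(0.1736) = 0.21433.
Apparent dip = arctan|0.21433| = 12.1° (true dip is 12.7°, so apparent ≤ true as expected).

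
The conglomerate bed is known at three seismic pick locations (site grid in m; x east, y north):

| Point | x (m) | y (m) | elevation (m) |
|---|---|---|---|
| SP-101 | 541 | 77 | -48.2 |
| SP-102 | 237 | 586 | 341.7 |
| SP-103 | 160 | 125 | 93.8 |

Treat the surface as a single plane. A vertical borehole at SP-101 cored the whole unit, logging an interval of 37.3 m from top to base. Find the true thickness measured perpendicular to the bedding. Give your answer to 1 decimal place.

Let the plane be z = a·x + b·y + c.
SP-102−SP-101: −304a + 509b = 389.9;  SP-103−SP-101: −381a + 48b = 142.
Solving gives a = −0.29867, b = 0.58763.
|∇z| = √(a²+b²) = 0.65918, so dip δ = arctan(0.65918) = 33.39°.
True thickness = vertical thickness × cos δ = 37.3 × cos 33.39° = 31.1 m.

31.1 m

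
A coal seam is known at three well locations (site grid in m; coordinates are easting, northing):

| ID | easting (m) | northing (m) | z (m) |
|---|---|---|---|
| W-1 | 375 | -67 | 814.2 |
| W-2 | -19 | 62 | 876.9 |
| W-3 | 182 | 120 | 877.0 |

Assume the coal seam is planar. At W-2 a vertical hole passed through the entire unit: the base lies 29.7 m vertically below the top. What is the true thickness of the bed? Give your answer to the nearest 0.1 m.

28.7 m

Two edge vectors: W-1→W-2 = (-394, 129, 62.7), W-1→W-3 = (-193, 187, 62.8).
Normal n = (W-1→W-2) × (W-1→W-3) = (-3623.7, 12642.1, -48781).
So ∂z/∂easting = −n_x/n_z = −0.07429 and ∂z/∂northing = −n_y/n_z = 0.25916.
|∇z| = √(a²+b²) = 0.26960, so dip δ = arctan(0.26960) = 15.09°.
True thickness = vertical thickness × cos δ = 29.7 × cos 15.09° = 28.7 m.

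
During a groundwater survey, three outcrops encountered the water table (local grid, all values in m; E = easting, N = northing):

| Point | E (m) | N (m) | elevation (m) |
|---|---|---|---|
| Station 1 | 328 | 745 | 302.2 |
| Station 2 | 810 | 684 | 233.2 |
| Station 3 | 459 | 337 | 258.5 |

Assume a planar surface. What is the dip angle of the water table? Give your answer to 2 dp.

8.50°

Two edge vectors: Station 1→Station 2 = (482, -61, -69), Station 1→Station 3 = (131, -408, -43.7).
Normal n = (Station 1→Station 2) × (Station 1→Station 3) = (-25486.3, 12024.4, -188665).
So ∂z/∂E = −n_x/n_z = −0.13509 and ∂z/∂N = −n_y/n_z = 0.06373.
Gradient magnitude |∇z| = √(a² + b²) = √(0.01825 + 0.00406) = 0.14937.
True dip = arctan(0.14937) = 8.50°, dipping toward ESE (azimuth ≈ 115°).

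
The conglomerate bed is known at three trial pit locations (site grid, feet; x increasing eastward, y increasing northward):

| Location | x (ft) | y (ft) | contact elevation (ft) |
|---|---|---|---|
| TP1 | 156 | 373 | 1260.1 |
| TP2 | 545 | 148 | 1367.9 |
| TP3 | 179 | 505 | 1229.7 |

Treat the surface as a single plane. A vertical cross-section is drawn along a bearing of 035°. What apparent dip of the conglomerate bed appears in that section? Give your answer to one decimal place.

Two edge vectors: TP1→TP2 = (389, -225, 107.8), TP1→TP3 = (23, 132, -30.4).
Normal n = (TP1→TP2) × (TP1→TP3) = (-7389.6, 14305, 56523).
So ∂z/∂x = −n_x/n_z = 0.13074 and ∂z/∂y = −n_y/n_z = −0.25308.
Unit vector along 035° is (sin 35°, cos 35°) = (0.5736, 0.8192).
Slope in that direction = a·(0.5736) + b·(0.8192) = −0.13233.
Apparent dip = arctan|0.13233| = 7.5° (true dip is 15.9°, so apparent ≤ true as expected).

7.5°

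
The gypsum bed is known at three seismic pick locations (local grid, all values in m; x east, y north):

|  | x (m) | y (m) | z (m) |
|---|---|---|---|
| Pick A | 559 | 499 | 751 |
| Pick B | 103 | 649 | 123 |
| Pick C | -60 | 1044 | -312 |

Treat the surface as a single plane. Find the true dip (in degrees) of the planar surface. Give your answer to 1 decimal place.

53.0°

Two edge vectors: Pick A→Pick B = (-456, 150, -628), Pick A→Pick C = (-619, 545, -1063).
Normal n = (Pick A→Pick B) × (Pick A→Pick C) = (182810, -95996, -155670).
So ∂z/∂x = −n_x/n_z = 1.17434 and ∂z/∂y = −n_y/n_z = −0.61666.
Gradient magnitude |∇z| = √(a² + b²) = √(1.37908 + 0.38027) = 1.32641.
True dip = arctan(1.32641) = 53.0°, dipping toward WNW (azimuth ≈ 298°).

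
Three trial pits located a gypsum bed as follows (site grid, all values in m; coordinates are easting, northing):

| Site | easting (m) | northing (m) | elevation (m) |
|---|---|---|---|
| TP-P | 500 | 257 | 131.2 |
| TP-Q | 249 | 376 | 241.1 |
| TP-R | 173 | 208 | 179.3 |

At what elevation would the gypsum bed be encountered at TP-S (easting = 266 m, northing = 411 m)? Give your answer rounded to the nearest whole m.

Two edge vectors: TP-P→TP-Q = (-251, 119, 109.9), TP-P→TP-R = (-327, -49, 48.1).
Normal n = (TP-P→TP-Q) × (TP-P→TP-R) = (11109, -23864.2, 51212).
So ∂z/∂easting = −n_x/n_z = −0.21692 and ∂z/∂northing = −n_y/n_z = 0.46599.
Intercept c from TP-P: 131.2 + 108.46 − 119.76 = 119.90.
At (266, 411): z = −57.7 + 191.5 + 119.90 = 253.7 m.

254 m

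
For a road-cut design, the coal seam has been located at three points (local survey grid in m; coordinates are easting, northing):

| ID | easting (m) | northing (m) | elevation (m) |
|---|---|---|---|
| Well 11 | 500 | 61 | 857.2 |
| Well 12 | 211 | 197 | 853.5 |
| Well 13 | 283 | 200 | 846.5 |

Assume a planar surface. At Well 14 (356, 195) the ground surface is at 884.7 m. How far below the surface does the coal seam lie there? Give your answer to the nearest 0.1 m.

Two edge vectors: Well 11→Well 12 = (-289, 136, -3.7), Well 11→Well 13 = (-217, 139, -10.7).
Normal n = (Well 11→Well 12) × (Well 11→Well 13) = (-940.9, -2289.4, -10659).
So ∂z/∂easting = −n_x/n_z = −0.08827 and ∂z/∂northing = −n_y/n_z = −0.21479.
Intercept c from Well 11: 857.2 + 44.14 + 13.10 = 914.44.
At (356, 195): z_contact = −31.43 − 41.88 + 914.44 = 841.13 m.
Depth below ground = 884.7 − 841.13 = 43.6 m.

43.6 m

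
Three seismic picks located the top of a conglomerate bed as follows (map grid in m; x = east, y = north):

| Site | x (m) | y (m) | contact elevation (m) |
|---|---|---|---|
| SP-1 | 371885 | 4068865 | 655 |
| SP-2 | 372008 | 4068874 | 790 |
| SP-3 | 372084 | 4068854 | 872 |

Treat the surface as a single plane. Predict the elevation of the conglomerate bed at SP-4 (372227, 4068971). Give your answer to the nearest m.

1035 m

Two edge vectors: SP-1→SP-2 = (123, 9, 135), SP-1→SP-3 = (199, -11, 217).
Normal n = (SP-1→SP-2) × (SP-1→SP-3) = (3438, 174, -3144).
So ∂z/∂x = −n_x/n_z = 1.09351145 and ∂z/∂y = −n_y/n_z = 0.05534351.
Intercept c from SP-1: 655 − 406660.51 − 225185.28 = −631190.78.
At (372227, 4068971): z = 407034.5 + 225191.1 − 631190.78 = 1034.8 m.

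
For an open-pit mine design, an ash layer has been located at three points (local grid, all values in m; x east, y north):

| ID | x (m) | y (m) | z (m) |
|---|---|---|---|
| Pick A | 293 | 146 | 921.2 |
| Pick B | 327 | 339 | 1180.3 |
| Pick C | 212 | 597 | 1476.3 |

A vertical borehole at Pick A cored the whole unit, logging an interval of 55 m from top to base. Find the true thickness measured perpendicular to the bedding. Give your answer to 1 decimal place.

Two edge vectors: Pick A→Pick B = (34, 193, 259.1), Pick A→Pick C = (-81, 451, 555.1).
Normal n = (Pick A→Pick B) × (Pick A→Pick C) = (-9719.8, -39860.5, 30967).
So ∂z/∂x = −n_x/n_z = 0.31388 and ∂z/∂y = −n_y/n_z = 1.28719.
|∇z| = √(a²+b²) = 1.32491, so dip δ = arctan(1.32491) = 52.96°.
True thickness = vertical thickness × cos δ = 55 × cos 52.96° = 33.1 m.

33.1 m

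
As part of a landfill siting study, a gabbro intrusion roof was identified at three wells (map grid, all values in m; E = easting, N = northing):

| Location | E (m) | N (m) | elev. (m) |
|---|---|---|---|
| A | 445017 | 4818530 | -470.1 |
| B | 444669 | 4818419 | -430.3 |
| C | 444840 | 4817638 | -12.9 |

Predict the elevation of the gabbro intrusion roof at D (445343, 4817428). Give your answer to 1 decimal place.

123.3 m

Let the plane be z = a·E + b·N + c.
B−A: −348a − 111b = 39.8;  C−A: −177a − 892b = 457.2.
Solving gives a = 0.052438878, b = −0.522961526.
Then c = -470.1 − a·445017 − b·4818530 = 2496099.51.
At (445343, 4817428): z = 23353.3 − 2519329.5 + 2496099.51 = 123.3 m.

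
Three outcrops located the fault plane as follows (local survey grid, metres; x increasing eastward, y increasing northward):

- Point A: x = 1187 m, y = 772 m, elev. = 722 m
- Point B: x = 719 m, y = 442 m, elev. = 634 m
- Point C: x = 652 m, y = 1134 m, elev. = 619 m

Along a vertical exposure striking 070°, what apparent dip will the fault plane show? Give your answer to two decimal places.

Let the plane be z = a·x + b·y + c.
Point B−Point A: −468a − 330b = −88;  Point C−Point A: −535a + 362b = −103.
Solving gives a = 0.19033, b = −0.00325.
Unit vector along 070° is (sin 70°, cos 70°) = (0.9397, 0.3420).
Slope in that direction = a·(0.9397) + b·(0.3420) = 0.17774.
Apparent dip = arctan|0.17774| = 10.08° (true dip is 10.8°, so apparent ≤ true as expected).

10.08°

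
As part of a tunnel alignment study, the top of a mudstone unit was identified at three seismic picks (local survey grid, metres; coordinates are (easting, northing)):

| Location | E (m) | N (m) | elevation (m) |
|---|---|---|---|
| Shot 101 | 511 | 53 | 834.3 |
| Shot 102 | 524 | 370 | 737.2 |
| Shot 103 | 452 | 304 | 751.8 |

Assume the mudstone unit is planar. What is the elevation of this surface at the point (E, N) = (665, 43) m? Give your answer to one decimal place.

Let the plane be z = a·E + b·N + c.
Shot 102−Shot 101: 13a + 317b = −97.1;  Shot 103−Shot 101: −59a + 251b = −82.5.
Solving gives a = 0.08105, b = −0.30963.
Then c = 834.3 − a·511 − b·53 = 809.29.
At (665, 43): z = 53.9 − 13.3 + 809.29 = 849.9 m.

849.9 m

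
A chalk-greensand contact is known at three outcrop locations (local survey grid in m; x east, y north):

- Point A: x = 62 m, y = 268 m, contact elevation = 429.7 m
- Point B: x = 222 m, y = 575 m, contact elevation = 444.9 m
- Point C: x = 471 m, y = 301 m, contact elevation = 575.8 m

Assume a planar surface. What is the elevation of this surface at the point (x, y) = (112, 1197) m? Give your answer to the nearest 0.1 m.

315.6 m

Two edge vectors: Point A→Point B = (160, 307, 15.2), Point A→Point C = (409, 33, 146.1).
Normal n = (Point A→Point B) × (Point A→Point C) = (44351.1, -17159.2, -120283).
So ∂z/∂x = −n_x/n_z = 0.368723 and ∂z/∂y = −n_y/n_z = −0.142657.
Intercept c from Point A: 429.7 − 22.86 + 38.23 = 445.07.
At (112, 1197): z = 41.3 − 170.8 + 445.07 = 315.6 m.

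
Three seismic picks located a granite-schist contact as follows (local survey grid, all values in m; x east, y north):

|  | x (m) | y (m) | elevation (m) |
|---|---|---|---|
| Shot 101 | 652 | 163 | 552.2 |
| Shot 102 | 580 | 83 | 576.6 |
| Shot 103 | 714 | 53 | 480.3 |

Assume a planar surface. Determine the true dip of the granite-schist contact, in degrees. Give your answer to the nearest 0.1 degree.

35.5°

Let the plane be z = a·x + b·y + c.
Shot 102−Shot 101: −72a − 80b = 24.4;  Shot 103−Shot 101: 62a − 110b = −71.9.
Solving gives a = −0.65497, b = 0.28447.
Gradient magnitude |∇z| = √(a² + b²) = √(0.42898 + 0.08092) = 0.71408.
True dip = arctan(0.71408) = 35.5°, dipping toward ESE (azimuth ≈ 113°).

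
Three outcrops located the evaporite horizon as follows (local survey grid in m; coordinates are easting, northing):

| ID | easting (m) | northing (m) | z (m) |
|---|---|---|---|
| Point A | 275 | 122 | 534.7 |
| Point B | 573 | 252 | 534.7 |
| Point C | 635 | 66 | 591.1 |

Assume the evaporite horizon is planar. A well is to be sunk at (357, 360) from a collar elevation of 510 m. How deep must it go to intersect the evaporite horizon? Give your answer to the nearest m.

Let the plane be z = a·easting + b·northing + c.
Point B−Point A: 298a + 130b = 0;  Point C−Point A: 360a − 56b = 56.4.
Solving gives a = 0.11549, b = −0.26473.
Then c = 534.7 − a·275 − b·122 = 535.24.
At (357, 360): z_contact = 41.2 − 95.3 + 535.24 = 481.2 m.
Depth below ground = 510 − 481.2 = 29 m.

29 m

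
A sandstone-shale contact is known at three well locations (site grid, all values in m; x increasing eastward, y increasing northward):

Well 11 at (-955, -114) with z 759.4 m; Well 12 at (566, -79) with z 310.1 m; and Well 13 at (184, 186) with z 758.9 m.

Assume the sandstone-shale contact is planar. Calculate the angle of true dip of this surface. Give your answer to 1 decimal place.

51.8°

Let the plane be z = a·x + b·y + c.
Well 12−Well 11: 1521a + 35b = −449.3;  Well 13−Well 11: 1139a + 300b = −0.5.
Solving gives a = −0.32363, b = 1.22706.
Gradient magnitude |∇z| = √(a² + b²) = √(0.10474 + 1.50568) = 1.26902.
True dip = arctan(1.26902) = 51.8°, dipping toward SSE (azimuth ≈ 165°).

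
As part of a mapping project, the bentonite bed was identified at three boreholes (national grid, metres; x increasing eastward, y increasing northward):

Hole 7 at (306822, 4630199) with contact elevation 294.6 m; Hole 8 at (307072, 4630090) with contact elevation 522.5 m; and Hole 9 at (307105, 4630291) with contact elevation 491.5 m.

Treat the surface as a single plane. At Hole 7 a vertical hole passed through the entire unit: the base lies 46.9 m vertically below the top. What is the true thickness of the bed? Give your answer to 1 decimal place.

Two edge vectors: Hole 7→Hole 8 = (250, -109, 227.9), Hole 7→Hole 9 = (283, 92, 196.9).
Normal n = (Hole 7→Hole 8) × (Hole 7→Hole 9) = (-42428.9, 15270.7, 53847).
So ∂z/∂x = −n_x/n_z = 0.78795 and ∂z/∂y = −n_y/n_z = −0.28359.
|∇z| = √(a²+b²) = 0.83743, so dip δ = arctan(0.83743) = 39.94°.
True thickness = vertical thickness × cos δ = 46.9 × cos 39.94° = 36.0 m.

36.0 m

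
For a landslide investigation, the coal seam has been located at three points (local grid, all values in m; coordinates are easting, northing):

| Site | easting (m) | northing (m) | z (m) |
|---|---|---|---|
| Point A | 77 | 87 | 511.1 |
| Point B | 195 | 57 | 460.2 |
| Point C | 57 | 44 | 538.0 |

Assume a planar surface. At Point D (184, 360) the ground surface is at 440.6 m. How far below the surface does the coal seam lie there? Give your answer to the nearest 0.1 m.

89.7 m

Let the plane be z = a·easting + b·northing + c.
Point B−Point A: 118a − 30b = −50.9;  Point C−Point A: −20a − 43b = 26.9.
Solving gives a = −0.52797, b = −0.38001.
Then c = 511.1 − a·77 − b·87 = 584.81.
At (184, 360): z_contact = −97.15 − 136.81 + 584.81 = 350.86 m.
Depth below ground = 440.6 − 350.86 = 89.7 m.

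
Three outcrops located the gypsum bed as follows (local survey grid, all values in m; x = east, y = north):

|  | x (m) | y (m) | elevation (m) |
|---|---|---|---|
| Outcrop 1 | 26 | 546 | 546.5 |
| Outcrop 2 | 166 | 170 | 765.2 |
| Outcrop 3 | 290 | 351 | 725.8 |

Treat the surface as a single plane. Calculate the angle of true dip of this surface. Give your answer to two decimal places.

29.65°

Let the plane be z = a·x + b·y + c.
Outcrop 2−Outcrop 1: 140a − 376b = 218.7;  Outcrop 3−Outcrop 1: 264a − 195b = 179.3.
Solving gives a = 0.34420, b = −0.45349.
Gradient magnitude |∇z| = √(a² + b²) = √(0.11848 + 0.20565) = 0.56932.
True dip = arctan(0.56932) = 29.65°, dipping toward NW (azimuth ≈ 323°).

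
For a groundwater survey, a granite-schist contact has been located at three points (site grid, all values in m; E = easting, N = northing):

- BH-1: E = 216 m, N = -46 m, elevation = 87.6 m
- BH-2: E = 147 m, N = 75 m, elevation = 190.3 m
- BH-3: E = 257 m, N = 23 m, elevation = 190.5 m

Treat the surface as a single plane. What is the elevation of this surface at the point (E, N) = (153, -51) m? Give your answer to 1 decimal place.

47.0 m

Two edge vectors: BH-1→BH-2 = (-69, 121, 102.7), BH-1→BH-3 = (41, 69, 102.9).
Normal n = (BH-1→BH-2) × (BH-1→BH-3) = (5364.6, 11310.8, -9722).
So ∂z/∂E = −n_x/n_z = 0.55180 and ∂z/∂N = −n_y/n_z = 1.16342.
Intercept c from BH-1: 87.6 − 119.19 + 53.52 = 21.93.
At (153, -51): z = 84.4 − 59.3 + 21.93 = 47.0 m.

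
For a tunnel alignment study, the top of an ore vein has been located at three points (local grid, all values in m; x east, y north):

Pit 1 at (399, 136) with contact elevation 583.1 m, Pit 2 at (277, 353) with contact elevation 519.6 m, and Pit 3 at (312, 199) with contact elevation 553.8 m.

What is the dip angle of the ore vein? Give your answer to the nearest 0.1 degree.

15.3°

Let the plane be z = a·x + b·y + c.
Pit 2−Pit 1: −122a + 217b = −63.5;  Pit 3−Pit 1: −87a + 63b = −29.3.
Solving gives a = 0.21063, b = −0.17421.
Gradient magnitude |∇z| = √(a² + b²) = √(0.04437 + 0.03035) = 0.27334.
True dip = arctan(0.27334) = 15.3°, dipping toward NW (azimuth ≈ 310°).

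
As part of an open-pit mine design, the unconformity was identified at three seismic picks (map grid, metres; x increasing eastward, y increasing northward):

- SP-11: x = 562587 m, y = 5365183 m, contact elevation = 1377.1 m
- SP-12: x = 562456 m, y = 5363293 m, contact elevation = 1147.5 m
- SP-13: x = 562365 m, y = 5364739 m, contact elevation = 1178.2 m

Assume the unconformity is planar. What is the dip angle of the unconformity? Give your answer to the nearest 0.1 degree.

Two edge vectors: SP-11→SP-12 = (-131, -1890, -229.6), SP-11→SP-13 = (-222, -444, -198.9).
Normal n = (SP-11→SP-12) × (SP-11→SP-13) = (273978.6, 24915.3, -361416).
So ∂z/∂x = −n_x/n_z = 0.75807 and ∂z/∂y = −n_y/n_z = 0.06894.
Gradient magnitude |∇z| = √(a² + b²) = √(0.57467 + 0.00475) = 0.76120.
True dip = arctan(0.76120) = 37.3°, dipping toward W (azimuth ≈ 265°).

37.3°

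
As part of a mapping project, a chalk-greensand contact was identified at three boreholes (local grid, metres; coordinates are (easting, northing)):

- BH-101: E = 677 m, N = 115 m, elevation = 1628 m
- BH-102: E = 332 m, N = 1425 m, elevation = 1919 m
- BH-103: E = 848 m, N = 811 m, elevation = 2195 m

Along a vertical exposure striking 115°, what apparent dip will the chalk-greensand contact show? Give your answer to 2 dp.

Let the plane be z = a·E + b·N + c.
BH-102−BH-101: −345a + 1310b = 291;  BH-103−BH-101: 171a + 696b = 567.
Solving gives a = 1.16397, b = 0.52868.
Unit vector along 115° is (sin 115°, cos 115°) = (0.9063, -0.4226).
Slope in that direction = a·(0.9063) + b·(-0.4226) = 0.83149.
Apparent dip = arctan|0.83149| = 39.74° (true dip is 52.0°, so apparent ≤ true as expected).

39.74°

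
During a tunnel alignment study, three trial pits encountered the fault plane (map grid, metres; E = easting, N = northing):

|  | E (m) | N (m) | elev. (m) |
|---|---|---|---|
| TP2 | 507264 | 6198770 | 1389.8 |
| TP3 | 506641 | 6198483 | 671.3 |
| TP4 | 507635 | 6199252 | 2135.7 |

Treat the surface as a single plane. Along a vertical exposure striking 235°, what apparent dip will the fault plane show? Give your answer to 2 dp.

48.87°

Two edge vectors: TP2→TP3 = (-623, -287, -718.5), TP2→TP4 = (371, 482, 745.9).
Normal n = (TP2→TP3) × (TP2→TP4) = (132243.7, 198132.2, -193809).
So ∂z/∂E = −n_x/n_z = 0.68234 and ∂z/∂N = −n_y/n_z = 1.02231.
Unit vector along 235° is (sin 235°, cos 235°) = (-0.8192, -0.5736).
Slope in that direction = a·(-0.8192) + b·(-0.5736) = −1.14531.
Apparent dip = arctan|1.14531| = 48.87° (true dip is 50.9°, so apparent ≤ true as expected).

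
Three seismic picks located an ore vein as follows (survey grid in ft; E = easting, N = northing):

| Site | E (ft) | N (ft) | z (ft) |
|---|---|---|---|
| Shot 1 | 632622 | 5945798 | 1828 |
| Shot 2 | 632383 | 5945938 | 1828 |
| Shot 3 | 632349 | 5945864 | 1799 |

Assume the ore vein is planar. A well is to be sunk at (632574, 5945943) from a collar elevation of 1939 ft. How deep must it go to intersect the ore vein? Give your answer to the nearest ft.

Two edge vectors: Shot 1→Shot 2 = (-239, 140, 0), Shot 1→Shot 3 = (-273, 66, -29).
Normal n = (Shot 1→Shot 2) × (Shot 1→Shot 3) = (-4060, -6931, 22446).
So ∂z/∂E = −n_x/n_z = 0.18087855 and ∂z/∂N = −n_y/n_z = 0.30878553.
Intercept c from Shot 1: 1828 − 114427.75 − 1835976.39 = −1948576.14.
At (632574, 5945943): z_contact = 114419.1 + 1836021.2 − 1948576.14 = 1864.1 ft.
Depth below ground = 1939 − 1864.1 = 75 ft.

75 ft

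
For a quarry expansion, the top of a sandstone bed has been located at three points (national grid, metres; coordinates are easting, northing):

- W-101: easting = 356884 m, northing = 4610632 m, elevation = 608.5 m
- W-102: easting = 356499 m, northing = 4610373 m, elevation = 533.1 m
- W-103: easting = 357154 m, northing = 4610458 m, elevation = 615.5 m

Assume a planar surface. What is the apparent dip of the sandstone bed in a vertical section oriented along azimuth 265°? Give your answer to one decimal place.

6.8°

Two edge vectors: W-101→W-102 = (-385, -259, -75.4), W-101→W-103 = (270, -174, 7).
Normal n = (W-101→W-102) × (W-101→W-103) = (-14932.6, -17663, 136920).
So ∂z/∂easting = −n_x/n_z = 0.10906 and ∂z/∂northing = −n_y/n_z = 0.12900.
Unit vector along 265° is (sin 265°, cos 265°) = (-0.9962, -0.0872).
Slope in that direction = a·(-0.9962) + b·(-0.0872) = −0.11989.
Apparent dip = arctan|0.11989| = 6.8° (true dip is 9.6°, so apparent ≤ true as expected).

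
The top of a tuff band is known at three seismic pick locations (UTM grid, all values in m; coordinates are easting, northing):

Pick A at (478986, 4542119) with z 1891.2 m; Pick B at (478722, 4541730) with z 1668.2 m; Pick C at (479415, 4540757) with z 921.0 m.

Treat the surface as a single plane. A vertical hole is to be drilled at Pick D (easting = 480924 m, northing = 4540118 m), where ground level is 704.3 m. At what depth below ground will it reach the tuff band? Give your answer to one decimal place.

421.5 m

Let the plane be z = a·easting + b·northing + c.
Pick B−Pick A: −264a − 389b = −223;  Pick C−Pick A: 429a − 1362b = −970.2.
Solving gives a = −0.139959996, b = 0.668250486.
Then c = 1891.2 − a·478986 − b·4542119 = −2966343.15.
At (480924, 4540118): z_contact = −67310.12 + 3033936.06 − 2966343.15 = 282.79 m.
Depth below ground = 704.3 − 282.79 = 421.5 m.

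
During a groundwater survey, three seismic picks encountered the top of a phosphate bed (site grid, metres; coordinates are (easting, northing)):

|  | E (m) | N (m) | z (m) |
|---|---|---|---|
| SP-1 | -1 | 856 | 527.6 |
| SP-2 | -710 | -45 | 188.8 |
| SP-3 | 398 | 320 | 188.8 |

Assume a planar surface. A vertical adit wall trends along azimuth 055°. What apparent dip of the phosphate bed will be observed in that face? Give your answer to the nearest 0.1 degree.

Let the plane be z = a·E + b·N + c.
SP-2−SP-1: −709a − 901b = −338.8;  SP-3−SP-1: 399a − 536b = −338.8.
Solving gives a = −0.16722, b = 0.50761.
Unit vector along 055° is (sin 55°, cos 55°) = (0.8192, 0.5736).
Slope in that direction = a·(0.8192) + b·(0.5736) = 0.15418.
Apparent dip = arctan|0.15418| = 8.8° (true dip is 28.1°, so apparent ≤ true as expected).

8.8°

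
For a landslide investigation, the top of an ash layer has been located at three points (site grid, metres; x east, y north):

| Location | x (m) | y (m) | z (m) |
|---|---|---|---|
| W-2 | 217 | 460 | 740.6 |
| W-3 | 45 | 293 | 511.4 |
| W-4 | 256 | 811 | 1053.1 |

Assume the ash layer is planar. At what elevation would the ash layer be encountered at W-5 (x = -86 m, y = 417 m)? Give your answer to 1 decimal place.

545.8 m

Let the plane be z = a·x + b·y + c.
W-3−W-2: −172a − 167b = −229.2;  W-4−W-2: 39a + 351b = 312.5.
Solving gives a = 0.52473, b = 0.83201.
Then c = 740.6 − a·217 − b·460 = 244.01.
At (-86, 417): z = −45.1 + 346.9 + 244.01 = 545.8 m.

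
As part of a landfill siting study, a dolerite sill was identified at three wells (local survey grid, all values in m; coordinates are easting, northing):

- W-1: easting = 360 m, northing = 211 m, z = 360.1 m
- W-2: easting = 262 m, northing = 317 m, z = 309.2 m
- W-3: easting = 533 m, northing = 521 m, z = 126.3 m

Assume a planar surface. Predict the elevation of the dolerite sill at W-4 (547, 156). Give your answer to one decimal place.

361.3 m

Let the plane be z = a·easting + b·northing + c.
W-2−W-1: −98a + 106b = −50.9;  W-3−W-1: 173a + 310b = −233.8.
Solving gives a = −0.18481, b = −0.65106.
Then c = 360.1 − a·360 − b·211 = 564.01.
At (547, 156): z = −101.1 − 101.6 + 564.01 = 361.3 m.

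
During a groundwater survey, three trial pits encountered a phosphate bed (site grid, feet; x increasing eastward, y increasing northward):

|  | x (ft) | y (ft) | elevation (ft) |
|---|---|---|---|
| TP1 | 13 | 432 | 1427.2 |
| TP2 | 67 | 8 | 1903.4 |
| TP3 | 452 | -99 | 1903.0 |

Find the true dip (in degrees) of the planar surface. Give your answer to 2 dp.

50.40°

Let the plane be z = a·x + b·y + c.
TP2−TP1: 54a − 424b = 476.2;  TP3−TP1: 439a − 531b = 475.8.
Solving gives a = −0.32467, b = −1.16446.
Gradient magnitude |∇z| = √(a² + b²) = √(0.10541 + 1.35597) = 1.20888.
True dip = arctan(1.20888) = 50.40°, dipping toward NNE (azimuth ≈ 016°).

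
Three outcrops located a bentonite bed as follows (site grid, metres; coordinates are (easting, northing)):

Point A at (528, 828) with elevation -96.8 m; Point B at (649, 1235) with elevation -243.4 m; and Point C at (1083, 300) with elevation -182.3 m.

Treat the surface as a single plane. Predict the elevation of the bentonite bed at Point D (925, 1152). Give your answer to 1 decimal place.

-329.9 m

Two edge vectors: Point A→Point B = (121, 407, -146.6), Point A→Point C = (555, -528, -85.5).
Normal n = (Point A→Point B) × (Point A→Point C) = (-112203.3, -71017.5, -289773).
So ∂z/∂E = −n_x/n_z = −0.387211 and ∂z/∂N = −n_y/n_z = −0.245080.
Intercept c from Point A: -96.8 + 204.45 + 202.93 = 310.57.
At (925, 1152): z = −358.2 − 282.3 + 310.57 = -329.9 m.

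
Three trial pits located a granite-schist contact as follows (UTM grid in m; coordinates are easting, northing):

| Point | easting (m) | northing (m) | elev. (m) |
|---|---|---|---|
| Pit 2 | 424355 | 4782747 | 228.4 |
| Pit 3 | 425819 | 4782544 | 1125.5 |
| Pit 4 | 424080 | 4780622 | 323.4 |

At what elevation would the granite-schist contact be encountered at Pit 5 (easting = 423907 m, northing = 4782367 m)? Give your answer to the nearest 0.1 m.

Let the plane be z = a·easting + b·northing + c.
Pit 3−Pit 2: 1464a − 203b = 897.1;  Pit 4−Pit 2: −275a − 2125b = 95.
Solving gives a = 0.595881522, b = −0.121819962.
Then c = 228.4 − a·424355 − b·4782747 = 329997.15.
At (423907, 4782367): z = 252598.3 − 582587.8 + 329997.15 = 7.7 m.

7.7 m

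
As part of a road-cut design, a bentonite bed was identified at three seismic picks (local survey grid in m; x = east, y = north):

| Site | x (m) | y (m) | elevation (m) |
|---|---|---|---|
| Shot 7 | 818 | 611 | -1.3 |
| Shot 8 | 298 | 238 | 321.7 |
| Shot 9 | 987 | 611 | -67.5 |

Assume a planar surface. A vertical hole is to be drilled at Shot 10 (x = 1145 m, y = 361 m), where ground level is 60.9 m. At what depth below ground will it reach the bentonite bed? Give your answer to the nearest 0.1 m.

110.3 m

Two edge vectors: Shot 7→Shot 8 = (-520, -373, 323), Shot 7→Shot 9 = (169, 0, -66.2).
Normal n = (Shot 7→Shot 8) × (Shot 7→Shot 9) = (24692.6, 20163, 63037).
So ∂z/∂x = −n_x/n_z = −0.391716 and ∂z/∂y = −n_y/n_z = −0.319860.
Intercept c from Shot 7: -1.3 + 320.42 + 195.43 = 514.56.
At (1145, 361): z_contact = −448.51 − 115.47 + 514.56 = -49.43 m.
Depth below ground = 60.9 − (-49.43) = 110.3 m.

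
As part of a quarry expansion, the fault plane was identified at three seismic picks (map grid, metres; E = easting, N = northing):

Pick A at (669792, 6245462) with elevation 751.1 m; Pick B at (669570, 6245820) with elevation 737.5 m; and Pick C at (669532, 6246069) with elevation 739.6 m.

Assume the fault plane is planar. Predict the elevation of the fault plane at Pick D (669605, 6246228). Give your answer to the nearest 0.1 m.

Two edge vectors: Pick A→Pick B = (-222, 358, -13.6), Pick A→Pick C = (-260, 607, -11.5).
Normal n = (Pick A→Pick B) × (Pick A→Pick C) = (4138.2, 983, -41674).
So ∂z/∂E = −n_x/n_z = 0.099299323 and ∂z/∂N = −n_y/n_z = 0.023587849.
Intercept c from Pick A: 751.1 − 66509.89 − 147317.01 = −213075.80.
At (669605, 6246228): z = 66491.3 + 147335.1 − 213075.80 = 750.6 m.

750.6 m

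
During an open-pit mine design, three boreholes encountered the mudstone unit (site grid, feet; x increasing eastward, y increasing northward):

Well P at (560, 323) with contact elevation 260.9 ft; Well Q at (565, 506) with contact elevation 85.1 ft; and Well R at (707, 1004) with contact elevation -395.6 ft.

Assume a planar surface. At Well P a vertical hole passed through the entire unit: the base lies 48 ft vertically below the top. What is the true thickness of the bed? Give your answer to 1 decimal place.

Two edge vectors: Well P→Well Q = (5, 183, -175.8), Well P→Well R = (147, 681, -656.5).
Normal n = (Well P→Well Q) × (Well P→Well R) = (-419.7, -22560.1, -23496).
So ∂z/∂x = −n_x/n_z = −0.01786 and ∂z/∂y = −n_y/n_z = −0.96017.
|∇z| = √(a²+b²) = 0.96033, so dip δ = arctan(0.96033) = 43.84°.
True thickness = vertical thickness × cos δ = 48 × cos 43.84° = 34.6 ft.

34.6 ft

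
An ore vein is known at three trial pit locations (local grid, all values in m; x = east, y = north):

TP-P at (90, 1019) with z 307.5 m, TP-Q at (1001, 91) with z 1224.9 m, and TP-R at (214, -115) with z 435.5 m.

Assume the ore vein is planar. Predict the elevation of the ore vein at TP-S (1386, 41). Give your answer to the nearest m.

1612 m

Two edge vectors: TP-P→TP-Q = (911, -928, 917.4), TP-P→TP-R = (124, -1134, 128).
Normal n = (TP-P→TP-Q) × (TP-P→TP-R) = (921547.6, -2850.4, -918002).
So ∂z/∂x = −n_x/n_z = 1.00386 and ∂z/∂y = −n_y/n_z = −0.00311.
Intercept c from TP-P: 307.5 − 90.35 + 3.16 = 220.32.
At (1386, 41): z = 1391.4 − 0.1 + 220.32 = 1611.5 m.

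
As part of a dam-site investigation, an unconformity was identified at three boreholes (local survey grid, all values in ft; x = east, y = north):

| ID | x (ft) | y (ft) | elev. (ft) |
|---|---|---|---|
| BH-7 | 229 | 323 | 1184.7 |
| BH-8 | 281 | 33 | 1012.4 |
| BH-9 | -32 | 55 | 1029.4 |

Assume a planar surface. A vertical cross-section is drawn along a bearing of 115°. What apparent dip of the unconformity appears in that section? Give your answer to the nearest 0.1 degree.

Two edge vectors: BH-7→BH-8 = (52, -290, -172.3), BH-7→BH-9 = (-261, -268, -155.3).
Normal n = (BH-7→BH-8) × (BH-7→BH-9) = (-1139.4, 53045.9, -89626).
So ∂z/∂x = −n_x/n_z = −0.01271 and ∂z/∂y = −n_y/n_z = 0.59186.
Unit vector along 115° is (sin 115°, cos 115°) = (0.9063, -0.4226).
Slope in that direction = a·(0.9063) + b·(-0.4226) = −0.26165.
Apparent dip = arctan|0.26165| = 14.7° (true dip is 30.6°, so apparent ≤ true as expected).

14.7°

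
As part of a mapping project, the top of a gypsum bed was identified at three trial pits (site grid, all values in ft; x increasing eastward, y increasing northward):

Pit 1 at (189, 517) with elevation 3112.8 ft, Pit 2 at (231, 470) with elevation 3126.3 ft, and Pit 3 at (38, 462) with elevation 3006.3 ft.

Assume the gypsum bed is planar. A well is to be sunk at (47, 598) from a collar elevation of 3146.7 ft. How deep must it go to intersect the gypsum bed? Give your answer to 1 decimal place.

99.7 ft

Two edge vectors: Pit 1→Pit 2 = (42, -47, 13.5), Pit 1→Pit 3 = (-151, -55, -106.5).
Normal n = (Pit 1→Pit 2) × (Pit 1→Pit 3) = (5748, 2434.5, -9407).
So ∂z/∂x = −n_x/n_z = 0.61103 and ∂z/∂y = −n_y/n_z = 0.25880.
Intercept c from Pit 1: 3112.8 − 115.49 − 133.80 = 2863.52.
At (47, 598): z_contact = 28.72 + 154.76 + 2863.52 = 3047.00 ft.
Depth below ground = 3146.7 − 3047.00 = 99.7 ft.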